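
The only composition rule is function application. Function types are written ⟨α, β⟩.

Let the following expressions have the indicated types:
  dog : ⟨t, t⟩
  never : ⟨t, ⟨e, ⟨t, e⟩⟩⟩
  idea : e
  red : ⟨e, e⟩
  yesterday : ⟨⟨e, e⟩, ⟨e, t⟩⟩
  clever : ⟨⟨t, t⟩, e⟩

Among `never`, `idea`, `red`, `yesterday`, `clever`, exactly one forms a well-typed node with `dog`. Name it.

never : ⟨t, ⟨e, ⟨t, e⟩⟩⟩ — does not combine with dog.
idea : e — does not combine with dog.
red : ⟨e, e⟩ — does not combine with dog.
yesterday : ⟨⟨e, e⟩, ⟨e, t⟩⟩ — does not combine with dog.
clever — combines: clever : ⟨⟨t, t⟩, e⟩ takes dog : ⟨t, t⟩ as argument, giving e.

clever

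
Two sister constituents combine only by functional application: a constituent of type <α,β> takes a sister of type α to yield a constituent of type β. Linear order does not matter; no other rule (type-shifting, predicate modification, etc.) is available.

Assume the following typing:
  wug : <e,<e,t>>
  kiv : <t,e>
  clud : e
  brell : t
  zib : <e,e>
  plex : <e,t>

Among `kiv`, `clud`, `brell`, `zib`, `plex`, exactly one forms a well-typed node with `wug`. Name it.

kiv : <t,e> — no; wug wants e, and kiv wants t.
clud — combines: wug : <e,<e,t>> takes clud : e as argument, giving <e,t>.
brell : t — no; wug wants e, and brell wants nothing (atomic).
zib : <e,e> — no; wug wants e, and zib wants e.
plex : <e,t> — no; wug wants e, and plex wants e.

clud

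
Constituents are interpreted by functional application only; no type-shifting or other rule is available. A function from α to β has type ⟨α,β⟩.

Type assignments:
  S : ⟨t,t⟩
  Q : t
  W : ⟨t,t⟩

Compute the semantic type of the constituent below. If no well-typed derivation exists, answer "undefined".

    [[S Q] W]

[S Q]: functor S : ⟨t,t⟩, argument Q : t; result t.
[[S Q] W]: functor W : ⟨t,t⟩, argument [S Q] : t; result t.

t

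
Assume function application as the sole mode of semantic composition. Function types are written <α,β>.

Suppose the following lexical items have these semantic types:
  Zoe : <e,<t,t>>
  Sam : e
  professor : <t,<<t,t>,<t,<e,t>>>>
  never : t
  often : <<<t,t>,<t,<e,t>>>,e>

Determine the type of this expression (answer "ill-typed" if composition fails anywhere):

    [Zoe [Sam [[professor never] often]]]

[professor never]: <t,<<t,t>,<t,<e,t>>>> applied to t yields <<t,t>,<t,<e,t>>>.
[[professor never] often]: <<<t,t>,<t,<e,t>>>,e> applied to <<t,t>,<t,<e,t>>> yields e.
[Sam [[professor never] often]]: e and e cannot combine by function application — type clash.

ill-typed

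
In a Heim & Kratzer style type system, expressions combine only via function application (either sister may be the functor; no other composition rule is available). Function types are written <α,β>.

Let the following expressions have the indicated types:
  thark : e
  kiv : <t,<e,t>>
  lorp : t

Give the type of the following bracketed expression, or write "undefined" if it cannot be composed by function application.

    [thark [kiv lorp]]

t

[kiv lorp]: functor kiv : <t,<e,t>>, argument lorp : t; result <e,t>.
[thark [kiv lorp]]: functor [kiv lorp] : <e,t>, argument thark : e; result t.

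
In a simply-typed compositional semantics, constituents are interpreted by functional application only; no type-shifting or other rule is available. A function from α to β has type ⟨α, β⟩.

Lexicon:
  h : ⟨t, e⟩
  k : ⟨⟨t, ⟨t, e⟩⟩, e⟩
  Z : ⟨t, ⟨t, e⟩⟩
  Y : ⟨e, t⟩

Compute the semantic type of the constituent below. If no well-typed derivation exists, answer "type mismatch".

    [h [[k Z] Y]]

e

At [k Z], k : ⟨⟨t, ⟨t, e⟩⟩, e⟩ takes Z : ⟨t, ⟨t, e⟩⟩, giving e.
At [[k Z] Y], Y : ⟨e, t⟩ takes [k Z] : e, giving t.
At [h [[k Z] Y]], h : ⟨t, e⟩ takes [[k Z] Y] : t, giving e.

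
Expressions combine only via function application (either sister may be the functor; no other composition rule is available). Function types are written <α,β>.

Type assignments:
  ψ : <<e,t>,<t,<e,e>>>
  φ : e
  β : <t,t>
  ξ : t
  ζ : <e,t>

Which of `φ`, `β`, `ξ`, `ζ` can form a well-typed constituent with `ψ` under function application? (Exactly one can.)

φ : e — does not combine with ψ.
β : <t,t> — does not combine with ψ.
ξ : t — does not combine with ψ.
ζ — combines: ψ : <<e,t>,<t,<e,e>>> takes ζ : <e,t> as argument, giving <t,<e,e>>.

ζ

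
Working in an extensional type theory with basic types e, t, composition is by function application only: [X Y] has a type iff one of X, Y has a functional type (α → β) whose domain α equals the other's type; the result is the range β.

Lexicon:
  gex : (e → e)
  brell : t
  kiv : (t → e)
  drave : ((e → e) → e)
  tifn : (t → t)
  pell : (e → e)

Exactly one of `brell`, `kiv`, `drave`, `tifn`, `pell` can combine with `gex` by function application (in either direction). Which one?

brell : t — neither side's domain matches the other.
kiv : (t → e) — neither side's domain matches the other.
drave — combines: drave : ((e → e) → e) takes gex : (e → e) as argument, giving e.
tifn : (t → t) — neither side's domain matches the other.
pell : (e → e) — neither side's domain matches the other.

drave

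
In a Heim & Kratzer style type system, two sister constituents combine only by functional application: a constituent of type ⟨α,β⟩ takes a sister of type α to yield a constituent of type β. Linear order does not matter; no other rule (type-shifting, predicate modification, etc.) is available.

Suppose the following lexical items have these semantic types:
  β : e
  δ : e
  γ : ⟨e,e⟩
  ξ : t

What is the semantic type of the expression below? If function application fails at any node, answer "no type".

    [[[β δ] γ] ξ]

At [β δ]: neither e nor e can take the other as argument; the node is ill-typed.

no type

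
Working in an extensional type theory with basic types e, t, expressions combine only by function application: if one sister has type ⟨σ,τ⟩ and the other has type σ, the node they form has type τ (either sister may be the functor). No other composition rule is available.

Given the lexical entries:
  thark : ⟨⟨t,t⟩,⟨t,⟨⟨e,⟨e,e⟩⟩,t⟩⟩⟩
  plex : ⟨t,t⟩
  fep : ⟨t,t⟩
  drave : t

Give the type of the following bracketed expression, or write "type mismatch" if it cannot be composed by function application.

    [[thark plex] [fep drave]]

At [thark plex], thark : ⟨⟨t,t⟩,⟨t,⟨⟨e,⟨e,e⟩⟩,t⟩⟩⟩ takes plex : ⟨t,t⟩, giving ⟨t,⟨⟨e,⟨e,e⟩⟩,t⟩⟩.
At [fep drave], fep : ⟨t,t⟩ takes drave : t, giving t.
At [[thark plex] [fep drave]], [thark plex] : ⟨t,⟨⟨e,⟨e,e⟩⟩,t⟩⟩ takes [fep drave] : t, giving ⟨⟨e,⟨e,e⟩⟩,t⟩.

⟨⟨e,⟨e,e⟩⟩,t⟩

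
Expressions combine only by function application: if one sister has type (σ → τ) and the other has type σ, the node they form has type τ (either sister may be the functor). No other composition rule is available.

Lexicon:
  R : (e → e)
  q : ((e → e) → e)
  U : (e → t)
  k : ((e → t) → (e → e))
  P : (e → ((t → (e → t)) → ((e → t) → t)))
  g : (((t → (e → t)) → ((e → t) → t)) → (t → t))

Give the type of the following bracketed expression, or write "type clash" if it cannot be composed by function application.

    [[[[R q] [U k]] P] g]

(t → t)

[R q]: ((e → e) → e) applied to (e → e) yields e.
[U k]: ((e → t) → (e → e)) applied to (e → t) yields (e → e).
[[R q] [U k]]: (e → e) applied to e yields e.
[[[R q] [U k]] P]: (e → ((t → (e → t)) → ((e → t) → t))) applied to e yields ((t → (e → t)) → ((e → t) → t)).
[[[[R q] [U k]] P] g]: (((t → (e → t)) → ((e → t) → t)) → (t → t)) applied to ((t → (e → t)) → ((e → t) → t)) yields (t → t).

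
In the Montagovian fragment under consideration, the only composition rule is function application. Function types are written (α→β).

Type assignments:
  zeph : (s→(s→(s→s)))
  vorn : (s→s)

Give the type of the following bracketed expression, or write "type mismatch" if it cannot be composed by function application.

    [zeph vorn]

type mismatch

[zeph vorn]: (s→(s→(s→s))) with (s→s) — neither is a function whose domain matches the other; composition fails here.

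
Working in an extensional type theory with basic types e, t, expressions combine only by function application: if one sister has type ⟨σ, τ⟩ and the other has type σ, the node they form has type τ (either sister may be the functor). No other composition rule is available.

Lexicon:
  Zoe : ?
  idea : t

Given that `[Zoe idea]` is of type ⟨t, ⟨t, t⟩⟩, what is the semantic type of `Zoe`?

⟨t, ⟨t, ⟨t, t⟩⟩⟩

[Zoe idea] must have type ⟨t, ⟨t, t⟩⟩. The sister idea has type t; that is not a function onto ⟨t, ⟨t, t⟩⟩, so Zoe must be the functor, of type ⟨t, ⟨t, ⟨t, t⟩⟩⟩.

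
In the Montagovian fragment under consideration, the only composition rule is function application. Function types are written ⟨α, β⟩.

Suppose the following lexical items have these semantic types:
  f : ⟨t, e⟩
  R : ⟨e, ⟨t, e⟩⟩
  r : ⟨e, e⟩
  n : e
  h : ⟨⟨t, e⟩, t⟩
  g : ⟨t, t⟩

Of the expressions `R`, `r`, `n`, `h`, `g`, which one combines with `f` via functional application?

h

R : ⟨e, ⟨t, e⟩⟩ — f needs t; R needs e; neither fits.
r : ⟨e, e⟩ — f needs t; r needs e; neither fits.
n : e — f needs t; n needs nothing (atomic); neither fits.
h — combines: h : ⟨⟨t, e⟩, t⟩ takes f : ⟨t, e⟩ as argument, giving t.
g : ⟨t, t⟩ — f needs t; g needs t; neither fits.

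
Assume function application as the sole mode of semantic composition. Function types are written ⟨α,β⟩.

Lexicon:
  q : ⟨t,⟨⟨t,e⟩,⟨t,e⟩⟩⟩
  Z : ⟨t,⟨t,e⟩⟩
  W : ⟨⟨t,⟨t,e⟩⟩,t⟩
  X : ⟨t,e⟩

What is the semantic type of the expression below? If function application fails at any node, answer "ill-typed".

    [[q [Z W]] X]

[Z W]: W is ⟨⟨t,⟨t,e⟩⟩,t⟩, Z is ⟨t,⟨t,e⟩⟩; result t.
[q [Z W]]: q is ⟨t,⟨⟨t,e⟩,⟨t,e⟩⟩⟩, [Z W] is t; result ⟨⟨t,e⟩,⟨t,e⟩⟩.
[[q [Z W]] X]: [q [Z W]] is ⟨⟨t,e⟩,⟨t,e⟩⟩, X is ⟨t,e⟩; result ⟨t,e⟩.

⟨t,e⟩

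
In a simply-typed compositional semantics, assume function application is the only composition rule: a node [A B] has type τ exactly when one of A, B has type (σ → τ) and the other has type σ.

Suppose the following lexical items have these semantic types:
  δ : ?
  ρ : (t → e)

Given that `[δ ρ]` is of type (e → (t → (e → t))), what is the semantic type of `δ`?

((t → e) → (e → (t → (e → t))))

[δ ρ] must have type (e → (t → (e → t))). The sister ρ has type (t → e); that is not a function onto (e → (t → (e → t))), so δ must be the functor, of type ((t → e) → (e → (t → (e → t)))).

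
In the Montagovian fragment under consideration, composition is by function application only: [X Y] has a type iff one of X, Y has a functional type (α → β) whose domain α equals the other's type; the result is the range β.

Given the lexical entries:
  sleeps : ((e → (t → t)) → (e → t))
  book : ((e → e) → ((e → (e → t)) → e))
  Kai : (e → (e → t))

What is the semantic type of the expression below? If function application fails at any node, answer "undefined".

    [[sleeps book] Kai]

undefined

At [sleeps book]: neither ((e → (t → t)) → (e → t)) nor ((e → e) → ((e → (e → t)) → e)) can take the other as argument; the node is ill-typed.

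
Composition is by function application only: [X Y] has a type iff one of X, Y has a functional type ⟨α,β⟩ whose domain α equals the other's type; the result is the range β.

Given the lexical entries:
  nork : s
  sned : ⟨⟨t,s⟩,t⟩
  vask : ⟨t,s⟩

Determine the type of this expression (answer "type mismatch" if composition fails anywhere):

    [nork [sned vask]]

At [sned vask], sned : ⟨⟨t,s⟩,t⟩ takes vask : ⟨t,s⟩, giving t.
[nork [sned vask]]: s and t cannot combine by function application — type clash.

type mismatch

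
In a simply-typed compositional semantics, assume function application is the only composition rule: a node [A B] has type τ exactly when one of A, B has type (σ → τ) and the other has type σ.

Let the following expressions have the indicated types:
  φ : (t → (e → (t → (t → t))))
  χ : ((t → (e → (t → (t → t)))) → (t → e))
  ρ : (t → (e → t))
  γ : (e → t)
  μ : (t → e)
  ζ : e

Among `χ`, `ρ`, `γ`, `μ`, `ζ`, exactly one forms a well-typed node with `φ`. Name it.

χ — combines: χ : ((t → (e → (t → (t → t)))) → (t → e)) takes φ : (t → (e → (t → (t → t)))) as argument, giving (t → e).
ρ : (t → (e → t)) — neither side's domain matches the other.
γ : (e → t) — neither side's domain matches the other.
μ : (t → e) — neither side's domain matches the other.
ζ : e — neither side's domain matches the other.

χ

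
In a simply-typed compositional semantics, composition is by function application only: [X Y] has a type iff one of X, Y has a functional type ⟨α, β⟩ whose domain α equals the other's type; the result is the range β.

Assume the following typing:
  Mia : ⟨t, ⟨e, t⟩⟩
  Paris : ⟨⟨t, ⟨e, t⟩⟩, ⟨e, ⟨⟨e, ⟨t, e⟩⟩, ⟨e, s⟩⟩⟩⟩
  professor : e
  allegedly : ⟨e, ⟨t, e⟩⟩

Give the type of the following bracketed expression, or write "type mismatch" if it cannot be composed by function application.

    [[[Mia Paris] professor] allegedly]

[Mia Paris]: functor Paris : ⟨⟨t, ⟨e, t⟩⟩, ⟨e, ⟨⟨e, ⟨t, e⟩⟩, ⟨e, s⟩⟩⟩⟩, argument Mia : ⟨t, ⟨e, t⟩⟩; result ⟨e, ⟨⟨e, ⟨t, e⟩⟩, ⟨e, s⟩⟩⟩.
[[Mia Paris] professor]: functor [Mia Paris] : ⟨e, ⟨⟨e, ⟨t, e⟩⟩, ⟨e, s⟩⟩⟩, argument professor : e; result ⟨⟨e, ⟨t, e⟩⟩, ⟨e, s⟩⟩.
[[[Mia Paris] professor] allegedly]: functor [[Mia Paris] professor] : ⟨⟨e, ⟨t, e⟩⟩, ⟨e, s⟩⟩, argument allegedly : ⟨e, ⟨t, e⟩⟩; result ⟨e, s⟩.

⟨e, s⟩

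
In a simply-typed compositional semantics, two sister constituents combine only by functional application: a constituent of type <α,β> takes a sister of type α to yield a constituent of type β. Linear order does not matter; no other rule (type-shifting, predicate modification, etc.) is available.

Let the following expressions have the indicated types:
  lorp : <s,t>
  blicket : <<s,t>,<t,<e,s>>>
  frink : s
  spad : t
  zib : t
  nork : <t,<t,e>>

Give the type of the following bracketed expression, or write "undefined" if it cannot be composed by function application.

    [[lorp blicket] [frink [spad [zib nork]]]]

At [lorp blicket], blicket : <<s,t>,<t,<e,s>>> takes lorp : <s,t>, giving <t,<e,s>>.
At [zib nork], nork : <t,<t,e>> takes zib : t, giving <t,e>.
At [spad [zib nork]], [zib nork] : <t,e> takes spad : t, giving e.
[frink [spad [zib nork]]]: s with e — neither is a function whose domain matches the other; composition fails here.

undefined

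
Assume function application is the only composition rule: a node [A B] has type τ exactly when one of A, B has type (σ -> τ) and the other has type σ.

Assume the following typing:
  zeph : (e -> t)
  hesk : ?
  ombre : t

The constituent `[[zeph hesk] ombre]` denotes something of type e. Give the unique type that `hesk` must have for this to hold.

((e -> t) -> (t -> e))

[[zeph hesk] ombre] is required to be e. ombre : t cannot yield e as functor, so [zeph hesk] : (t -> e).
[zeph hesk] is required to be (t -> e). zeph : (e -> t) cannot yield (t -> e) as functor, so hesk : ((e -> t) -> (t -> e)).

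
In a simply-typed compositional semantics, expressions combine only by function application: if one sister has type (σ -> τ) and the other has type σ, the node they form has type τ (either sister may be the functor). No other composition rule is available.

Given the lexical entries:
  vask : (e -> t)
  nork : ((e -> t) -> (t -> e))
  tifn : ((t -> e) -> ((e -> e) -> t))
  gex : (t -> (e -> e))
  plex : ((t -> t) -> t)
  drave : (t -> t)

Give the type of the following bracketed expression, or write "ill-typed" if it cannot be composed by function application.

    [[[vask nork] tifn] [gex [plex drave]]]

[vask nork] — nork of type ((e -> t) -> (t -> e)) combines with vask of type (e -> t): type (t -> e).
[[vask nork] tifn] — tifn of type ((t -> e) -> ((e -> e) -> t)) combines with [vask nork] of type (t -> e): type ((e -> e) -> t).
[plex drave] — plex of type ((t -> t) -> t) combines with drave of type (t -> t): type t.
[gex [plex drave]] — gex of type (t -> (e -> e)) combines with [plex drave] of type t: type (e -> e).
[[[vask nork] tifn] [gex [plex drave]]] — [[vask nork] tifn] of type ((e -> e) -> t) combines with [gex [plex drave]] of type (e -> e): type t.

t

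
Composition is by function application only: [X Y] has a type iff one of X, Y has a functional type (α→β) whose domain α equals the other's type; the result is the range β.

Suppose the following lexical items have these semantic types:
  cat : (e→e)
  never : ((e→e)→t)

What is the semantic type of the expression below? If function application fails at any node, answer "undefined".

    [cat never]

t

[cat never]: ((e→e)→t) applied to (e→e) yields t.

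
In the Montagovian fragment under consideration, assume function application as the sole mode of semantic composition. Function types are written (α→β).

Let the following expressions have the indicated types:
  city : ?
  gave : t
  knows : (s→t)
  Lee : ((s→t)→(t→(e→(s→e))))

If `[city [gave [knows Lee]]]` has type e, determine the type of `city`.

((e→(s→e))→e)

For [city [gave [knows Lee]]] to have type e with [gave [knows Lee]] of type (e→(s→e)), city must be the function: city : ((e→(s→e))→e).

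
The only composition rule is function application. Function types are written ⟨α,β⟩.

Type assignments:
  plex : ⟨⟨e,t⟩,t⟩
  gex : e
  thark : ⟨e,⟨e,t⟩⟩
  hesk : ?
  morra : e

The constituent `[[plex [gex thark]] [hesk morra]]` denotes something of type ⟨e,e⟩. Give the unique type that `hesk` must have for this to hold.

⟨e,⟨t,⟨e,e⟩⟩⟩

[[plex [gex thark]] [hesk morra]] is required to be ⟨e,e⟩. [plex [gex thark]] : t cannot yield ⟨e,e⟩ as functor, so [hesk morra] : ⟨t,⟨e,e⟩⟩.
[hesk morra] is required to be ⟨t,⟨e,e⟩⟩. morra : e cannot yield ⟨t,⟨e,e⟩⟩ as functor, so hesk : ⟨e,⟨t,⟨e,e⟩⟩⟩.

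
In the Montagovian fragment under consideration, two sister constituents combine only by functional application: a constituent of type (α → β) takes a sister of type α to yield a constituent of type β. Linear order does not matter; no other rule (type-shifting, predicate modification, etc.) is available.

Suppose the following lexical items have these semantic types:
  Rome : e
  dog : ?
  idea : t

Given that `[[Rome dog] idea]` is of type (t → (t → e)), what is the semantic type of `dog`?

(e → (t → (t → (t → e))))

For [[Rome dog] idea] to have type (t → (t → e)) with idea of type t, [Rome dog] must be the function: [Rome dog] : (t → (t → (t → e))).
For [Rome dog] to have type (t → (t → (t → e))) with Rome of type e, dog must be the function: dog : (e → (t → (t → (t → e)))).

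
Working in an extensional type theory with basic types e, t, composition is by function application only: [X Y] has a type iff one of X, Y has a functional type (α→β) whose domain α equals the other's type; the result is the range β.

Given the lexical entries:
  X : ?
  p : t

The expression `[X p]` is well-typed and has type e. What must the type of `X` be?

[X p] must have type e. The sister p has type t; that is not a function onto e, so X must be the functor, of type (t→e).

(t→e)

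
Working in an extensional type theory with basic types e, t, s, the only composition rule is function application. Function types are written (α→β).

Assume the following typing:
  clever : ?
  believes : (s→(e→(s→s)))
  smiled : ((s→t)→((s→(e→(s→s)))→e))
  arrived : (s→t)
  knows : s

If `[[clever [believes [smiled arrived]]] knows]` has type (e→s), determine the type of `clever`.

(e→(s→(e→s)))

[[clever [believes [smiled arrived]]] knows] is required to be (e→s). knows : s cannot yield (e→s) as functor, so [clever [believes [smiled arrived]]] : (s→(e→s)).
[clever [believes [smiled arrived]]] is required to be (s→(e→s)). [believes [smiled arrived]] : e cannot yield (s→(e→s)) as functor, so clever : (e→(s→(e→s))).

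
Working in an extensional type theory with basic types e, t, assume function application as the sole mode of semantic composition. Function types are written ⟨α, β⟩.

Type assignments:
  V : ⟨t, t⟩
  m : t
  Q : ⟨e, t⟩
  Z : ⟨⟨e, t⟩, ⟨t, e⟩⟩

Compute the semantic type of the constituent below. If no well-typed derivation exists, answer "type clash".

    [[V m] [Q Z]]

[V m] — V of type ⟨t, t⟩ combines with m of type t: type t.
[Q Z] — Z of type ⟨⟨e, t⟩, ⟨t, e⟩⟩ combines with Q of type ⟨e, t⟩: type ⟨t, e⟩.
[[V m] [Q Z]] — [Q Z] of type ⟨t, e⟩ combines with [V m] of type t: type e.

e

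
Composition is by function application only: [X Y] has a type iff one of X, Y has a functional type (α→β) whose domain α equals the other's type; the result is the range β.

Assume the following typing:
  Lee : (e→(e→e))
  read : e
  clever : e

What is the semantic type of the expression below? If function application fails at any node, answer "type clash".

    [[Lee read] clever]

e

[Lee read]: Lee is (e→(e→e)), read is e; result (e→e).
[[Lee read] clever]: [Lee read] is (e→e), clever is e; result e.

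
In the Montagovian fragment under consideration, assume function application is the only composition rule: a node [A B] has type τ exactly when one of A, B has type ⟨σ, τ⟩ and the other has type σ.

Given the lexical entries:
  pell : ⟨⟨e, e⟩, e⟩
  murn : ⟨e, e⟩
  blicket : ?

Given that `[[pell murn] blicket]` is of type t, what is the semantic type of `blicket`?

⟨e, t⟩

At [[pell murn] blicket] (required: t): [pell murn] is e, which is not a function with range t; hence blicket is the functor — type ⟨e, t⟩.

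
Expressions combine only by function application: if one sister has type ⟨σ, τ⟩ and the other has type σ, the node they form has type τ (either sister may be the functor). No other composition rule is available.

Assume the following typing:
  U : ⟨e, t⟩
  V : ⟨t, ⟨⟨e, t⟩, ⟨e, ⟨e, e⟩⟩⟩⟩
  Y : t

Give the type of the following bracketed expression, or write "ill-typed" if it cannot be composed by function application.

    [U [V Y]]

⟨e, ⟨e, e⟩⟩

[V Y]: ⟨t, ⟨⟨e, t⟩, ⟨e, ⟨e, e⟩⟩⟩⟩ applied to t yields ⟨⟨e, t⟩, ⟨e, ⟨e, e⟩⟩⟩.
[U [V Y]]: ⟨⟨e, t⟩, ⟨e, ⟨e, e⟩⟩⟩ applied to ⟨e, t⟩ yields ⟨e, ⟨e, e⟩⟩.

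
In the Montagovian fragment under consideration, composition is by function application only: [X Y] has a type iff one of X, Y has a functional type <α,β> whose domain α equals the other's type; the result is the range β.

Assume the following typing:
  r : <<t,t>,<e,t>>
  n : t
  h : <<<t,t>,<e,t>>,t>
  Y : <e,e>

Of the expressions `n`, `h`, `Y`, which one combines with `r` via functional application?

h

n : t — r needs <t,t>; n needs nothing (atomic); neither fits.
h — combines: h : <<<t,t>,<e,t>>,t> takes r : <<t,t>,<e,t>> as argument, giving t.
Y : <e,e> — r needs <t,t>; Y needs e; neither fits.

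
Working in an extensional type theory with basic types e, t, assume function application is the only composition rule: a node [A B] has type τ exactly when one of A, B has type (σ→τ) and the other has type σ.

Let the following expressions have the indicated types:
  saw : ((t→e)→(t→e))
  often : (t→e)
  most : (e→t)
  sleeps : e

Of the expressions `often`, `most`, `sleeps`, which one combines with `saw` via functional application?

often — combines: saw : ((t→e)→(t→e)) takes often : (t→e) as argument, giving (t→e).
most : (e→t) — neither side's domain matches the other.
sleeps : e — neither side's domain matches the other.

often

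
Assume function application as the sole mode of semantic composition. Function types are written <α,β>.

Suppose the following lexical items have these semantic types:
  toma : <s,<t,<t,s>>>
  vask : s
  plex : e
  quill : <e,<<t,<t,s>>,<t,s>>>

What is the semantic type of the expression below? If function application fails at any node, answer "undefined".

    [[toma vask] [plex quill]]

[toma vask]: toma is <s,<t,<t,s>>>, vask is s; result <t,<t,s>>.
[plex quill]: quill is <e,<<t,<t,s>>,<t,s>>>, plex is e; result <<t,<t,s>>,<t,s>>.
[[toma vask] [plex quill]]: [plex quill] is <<t,<t,s>>,<t,s>>, [toma vask] is <t,<t,s>>; result <t,s>.

<t,s>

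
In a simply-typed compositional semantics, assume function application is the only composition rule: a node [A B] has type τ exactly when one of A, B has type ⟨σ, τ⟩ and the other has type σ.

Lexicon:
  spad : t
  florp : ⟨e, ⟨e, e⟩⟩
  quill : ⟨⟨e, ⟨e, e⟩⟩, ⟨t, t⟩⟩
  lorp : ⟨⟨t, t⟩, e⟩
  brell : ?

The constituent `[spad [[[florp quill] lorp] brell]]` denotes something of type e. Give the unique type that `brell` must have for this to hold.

⟨e, ⟨t, e⟩⟩

For [spad [[[florp quill] lorp] brell]] to have type e with spad of type t, [[[florp quill] lorp] brell] must be the function: [[[florp quill] lorp] brell] : ⟨t, e⟩.
For [[[florp quill] lorp] brell] to have type ⟨t, e⟩ with [[florp quill] lorp] of type e, brell must be the function: brell : ⟨e, ⟨t, e⟩⟩.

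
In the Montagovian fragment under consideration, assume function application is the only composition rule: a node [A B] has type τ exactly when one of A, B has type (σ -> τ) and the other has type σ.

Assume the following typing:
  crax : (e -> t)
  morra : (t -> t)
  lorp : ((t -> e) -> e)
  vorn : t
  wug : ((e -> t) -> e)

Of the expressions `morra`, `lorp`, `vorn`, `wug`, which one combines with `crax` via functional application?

morra : (t -> t) — neither side's domain matches the other.
lorp : ((t -> e) -> e) — neither side's domain matches the other.
vorn : t — neither side's domain matches the other.
wug — combines: wug : ((e -> t) -> e) takes crax : (e -> t) as argument, giving e.

wug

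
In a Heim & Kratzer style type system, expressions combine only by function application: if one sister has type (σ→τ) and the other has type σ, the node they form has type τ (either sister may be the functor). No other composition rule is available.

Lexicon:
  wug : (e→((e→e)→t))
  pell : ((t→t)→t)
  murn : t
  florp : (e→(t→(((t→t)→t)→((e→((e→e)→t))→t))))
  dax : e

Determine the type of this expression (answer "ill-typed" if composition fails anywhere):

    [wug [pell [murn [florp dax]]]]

At [florp dax], florp : (e→(t→(((t→t)→t)→((e→((e→e)→t))→t)))) takes dax : e, giving (t→(((t→t)→t)→((e→((e→e)→t))→t))).
At [murn [florp dax]], [florp dax] : (t→(((t→t)→t)→((e→((e→e)→t))→t))) takes murn : t, giving (((t→t)→t)→((e→((e→e)→t))→t)).
At [pell [murn [florp dax]]], [murn [florp dax]] : (((t→t)→t)→((e→((e→e)→t))→t)) takes pell : ((t→t)→t), giving ((e→((e→e)→t))→t).
At [wug [pell [murn [florp dax]]]], [pell [murn [florp dax]]] : ((e→((e→e)→t))→t) takes wug : (e→((e→e)→t)), giving t.

t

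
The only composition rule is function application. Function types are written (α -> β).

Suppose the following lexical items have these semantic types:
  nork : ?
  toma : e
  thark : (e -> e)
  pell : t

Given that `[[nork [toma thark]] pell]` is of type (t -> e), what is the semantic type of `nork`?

(e -> (t -> (t -> e)))

[[nork [toma thark]] pell] is required to be (t -> e). pell : t cannot yield (t -> e) as functor, so [nork [toma thark]] : (t -> (t -> e)).
[nork [toma thark]] is required to be (t -> (t -> e)). [toma thark] : e cannot yield (t -> (t -> e)) as functor, so nork : (e -> (t -> (t -> e))).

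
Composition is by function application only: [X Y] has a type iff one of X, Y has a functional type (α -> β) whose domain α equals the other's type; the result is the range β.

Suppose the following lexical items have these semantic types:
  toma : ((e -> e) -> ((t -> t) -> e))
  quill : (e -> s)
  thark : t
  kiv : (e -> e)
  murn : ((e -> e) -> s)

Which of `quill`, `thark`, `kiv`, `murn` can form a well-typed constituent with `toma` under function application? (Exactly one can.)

kiv

quill : (e -> s) — neither side's domain matches the other.
thark : t — neither side's domain matches the other.
kiv — combines: toma : ((e -> e) -> ((t -> t) -> e)) takes kiv : (e -> e) as argument, giving ((t -> t) -> e).
murn : ((e -> e) -> s) — neither side's domain matches the other.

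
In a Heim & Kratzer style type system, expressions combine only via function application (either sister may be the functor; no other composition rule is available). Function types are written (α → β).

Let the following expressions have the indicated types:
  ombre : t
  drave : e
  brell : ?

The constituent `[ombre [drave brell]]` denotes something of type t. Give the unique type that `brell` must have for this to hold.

For [ombre [drave brell]] to have type t with ombre of type t, [drave brell] must be the function: [drave brell] : (t → t).
For [drave brell] to have type (t → t) with drave of type e, brell must be the function: brell : (e → (t → t)).

(e → (t → t))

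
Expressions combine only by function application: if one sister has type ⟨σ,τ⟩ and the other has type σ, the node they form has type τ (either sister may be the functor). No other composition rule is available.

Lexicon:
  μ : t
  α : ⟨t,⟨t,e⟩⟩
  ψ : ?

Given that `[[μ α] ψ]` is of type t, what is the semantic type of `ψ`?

⟨⟨t,e⟩,t⟩

[[μ α] ψ] must have type t. The sister [μ α] has type ⟨t,e⟩; that is not a function onto t, so ψ must be the functor, of type ⟨⟨t,e⟩,t⟩.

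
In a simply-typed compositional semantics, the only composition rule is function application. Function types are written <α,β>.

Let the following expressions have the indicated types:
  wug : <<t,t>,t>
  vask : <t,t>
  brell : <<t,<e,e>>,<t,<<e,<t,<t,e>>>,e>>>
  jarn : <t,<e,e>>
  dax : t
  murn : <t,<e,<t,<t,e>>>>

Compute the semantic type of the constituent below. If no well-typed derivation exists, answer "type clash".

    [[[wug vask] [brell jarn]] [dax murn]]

e

[wug vask] — wug of type <<t,t>,t> combines with vask of type <t,t>: type t.
[brell jarn] — brell of type <<t,<e,e>>,<t,<<e,<t,<t,e>>>,e>>> combines with jarn of type <t,<e,e>>: type <t,<<e,<t,<t,e>>>,e>>.
[[wug vask] [brell jarn]] — [brell jarn] of type <t,<<e,<t,<t,e>>>,e>> combines with [wug vask] of type t: type <<e,<t,<t,e>>>,e>.
[dax murn] — murn of type <t,<e,<t,<t,e>>>> combines with dax of type t: type <e,<t,<t,e>>>.
[[[wug vask] [brell jarn]] [dax murn]] — [[wug vask] [brell jarn]] of type <<e,<t,<t,e>>>,e> combines with [dax murn] of type <e,<t,<t,e>>>: type e.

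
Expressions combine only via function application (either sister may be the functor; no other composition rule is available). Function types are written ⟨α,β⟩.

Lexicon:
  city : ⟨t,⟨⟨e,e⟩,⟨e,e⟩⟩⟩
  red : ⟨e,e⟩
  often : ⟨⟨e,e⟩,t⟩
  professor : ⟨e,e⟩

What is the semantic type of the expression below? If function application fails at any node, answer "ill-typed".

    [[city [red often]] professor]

⟨e,e⟩

[red often]: ⟨⟨e,e⟩,t⟩ applied to ⟨e,e⟩ yields t.
[city [red often]]: ⟨t,⟨⟨e,e⟩,⟨e,e⟩⟩⟩ applied to t yields ⟨⟨e,e⟩,⟨e,e⟩⟩.
[[city [red often]] professor]: ⟨⟨e,e⟩,⟨e,e⟩⟩ applied to ⟨e,e⟩ yields ⟨e,e⟩.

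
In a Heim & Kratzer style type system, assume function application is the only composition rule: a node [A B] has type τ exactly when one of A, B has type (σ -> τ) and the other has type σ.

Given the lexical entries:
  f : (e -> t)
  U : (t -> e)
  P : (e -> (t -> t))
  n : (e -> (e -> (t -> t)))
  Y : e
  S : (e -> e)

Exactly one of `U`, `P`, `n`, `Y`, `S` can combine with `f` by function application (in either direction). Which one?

U : (t -> e) — f needs e; U needs t; neither fits.
P : (e -> (t -> t)) — f needs e; P needs e; neither fits.
n : (e -> (e -> (t -> t))) — f needs e; n needs e; neither fits.
Y — combines: f : (e -> t) takes Y : e as argument, giving t.
S : (e -> e) — f needs e; S needs e; neither fits.

Y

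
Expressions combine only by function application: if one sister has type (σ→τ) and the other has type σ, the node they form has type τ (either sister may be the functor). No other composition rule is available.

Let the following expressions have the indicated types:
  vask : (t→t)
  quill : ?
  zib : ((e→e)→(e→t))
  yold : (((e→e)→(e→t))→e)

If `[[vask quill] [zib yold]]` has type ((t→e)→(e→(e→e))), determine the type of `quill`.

((t→t)→(e→((t→e)→(e→(e→e)))))

[[vask quill] [zib yold]] must have type ((t→e)→(e→(e→e))). The sister [zib yold] has type e; that is not a function onto ((t→e)→(e→(e→e))), so [vask quill] must be the functor, of type (e→((t→e)→(e→(e→e)))).
[vask quill] must have type (e→((t→e)→(e→(e→e)))). The sister vask has type (t→t); that is not a function onto (e→((t→e)→(e→(e→e)))), so quill must be the functor, of type ((t→t)→(e→((t→e)→(e→(e→e))))).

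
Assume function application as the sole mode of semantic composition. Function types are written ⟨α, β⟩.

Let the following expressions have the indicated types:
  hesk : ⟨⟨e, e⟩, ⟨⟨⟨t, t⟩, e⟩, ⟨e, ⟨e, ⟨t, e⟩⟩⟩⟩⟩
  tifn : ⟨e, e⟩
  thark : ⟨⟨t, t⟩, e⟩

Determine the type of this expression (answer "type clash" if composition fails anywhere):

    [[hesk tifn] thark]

[hesk tifn]: ⟨⟨e, e⟩, ⟨⟨⟨t, t⟩, e⟩, ⟨e, ⟨e, ⟨t, e⟩⟩⟩⟩⟩ applied to ⟨e, e⟩ yields ⟨⟨⟨t, t⟩, e⟩, ⟨e, ⟨e, ⟨t, e⟩⟩⟩⟩.
[[hesk tifn] thark]: ⟨⟨⟨t, t⟩, e⟩, ⟨e, ⟨e, ⟨t, e⟩⟩⟩⟩ applied to ⟨⟨t, t⟩, e⟩ yields ⟨e, ⟨e, ⟨t, e⟩⟩⟩.

⟨e, ⟨e, ⟨t, e⟩⟩⟩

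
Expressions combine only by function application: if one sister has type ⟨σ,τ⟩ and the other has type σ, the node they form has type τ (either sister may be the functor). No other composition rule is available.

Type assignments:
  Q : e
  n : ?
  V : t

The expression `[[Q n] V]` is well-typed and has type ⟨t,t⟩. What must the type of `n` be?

For [[Q n] V] to have type ⟨t,t⟩ with V of type t, [Q n] must be the function: [Q n] : ⟨t,⟨t,t⟩⟩.
For [Q n] to have type ⟨t,⟨t,t⟩⟩ with Q of type e, n must be the function: n : ⟨e,⟨t,⟨t,t⟩⟩⟩.

⟨e,⟨t,⟨t,t⟩⟩⟩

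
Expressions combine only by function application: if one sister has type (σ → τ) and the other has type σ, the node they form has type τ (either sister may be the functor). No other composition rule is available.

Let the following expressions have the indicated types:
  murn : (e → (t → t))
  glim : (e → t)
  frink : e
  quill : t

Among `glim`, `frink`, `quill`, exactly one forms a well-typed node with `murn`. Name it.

frink

glim : (e → t) — no; murn wants e, and glim wants e.
frink — combines: murn : (e → (t → t)) takes frink : e as argument, giving (t → t).
quill : t — no; murn wants e, and quill wants nothing (atomic).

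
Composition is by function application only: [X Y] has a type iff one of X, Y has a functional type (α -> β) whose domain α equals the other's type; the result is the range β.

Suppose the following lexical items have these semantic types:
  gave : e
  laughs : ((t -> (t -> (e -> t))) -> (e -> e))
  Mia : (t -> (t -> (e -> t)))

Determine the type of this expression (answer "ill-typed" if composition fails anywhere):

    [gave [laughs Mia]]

[laughs Mia]: functor laughs : ((t -> (t -> (e -> t))) -> (e -> e)), argument Mia : (t -> (t -> (e -> t))); result (e -> e).
[gave [laughs Mia]]: functor [laughs Mia] : (e -> e), argument gave : e; result e.

e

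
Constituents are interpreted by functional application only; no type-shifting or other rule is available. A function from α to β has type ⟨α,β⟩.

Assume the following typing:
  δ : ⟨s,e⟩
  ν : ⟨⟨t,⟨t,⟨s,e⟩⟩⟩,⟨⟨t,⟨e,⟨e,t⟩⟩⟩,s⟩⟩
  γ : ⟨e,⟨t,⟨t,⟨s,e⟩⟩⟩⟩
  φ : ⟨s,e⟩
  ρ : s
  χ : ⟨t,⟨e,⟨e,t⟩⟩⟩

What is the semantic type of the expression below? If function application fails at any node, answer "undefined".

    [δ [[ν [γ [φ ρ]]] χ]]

e

[φ ρ] — φ of type ⟨s,e⟩ combines with ρ of type s: type e.
[γ [φ ρ]] — γ of type ⟨e,⟨t,⟨t,⟨s,e⟩⟩⟩⟩ combines with [φ ρ] of type e: type ⟨t,⟨t,⟨s,e⟩⟩⟩.
[ν [γ [φ ρ]]] — ν of type ⟨⟨t,⟨t,⟨s,e⟩⟩⟩,⟨⟨t,⟨e,⟨e,t⟩⟩⟩,s⟩⟩ combines with [γ [φ ρ]] of type ⟨t,⟨t,⟨s,e⟩⟩⟩: type ⟨⟨t,⟨e,⟨e,t⟩⟩⟩,s⟩.
[[ν [γ [φ ρ]]] χ] — [ν [γ [φ ρ]]] of type ⟨⟨t,⟨e,⟨e,t⟩⟩⟩,s⟩ combines with χ of type ⟨t,⟨e,⟨e,t⟩⟩⟩: type s.
[δ [[ν [γ [φ ρ]]] χ]] — δ of type ⟨s,e⟩ combines with [[ν [γ [φ ρ]]] χ] of type s: type e.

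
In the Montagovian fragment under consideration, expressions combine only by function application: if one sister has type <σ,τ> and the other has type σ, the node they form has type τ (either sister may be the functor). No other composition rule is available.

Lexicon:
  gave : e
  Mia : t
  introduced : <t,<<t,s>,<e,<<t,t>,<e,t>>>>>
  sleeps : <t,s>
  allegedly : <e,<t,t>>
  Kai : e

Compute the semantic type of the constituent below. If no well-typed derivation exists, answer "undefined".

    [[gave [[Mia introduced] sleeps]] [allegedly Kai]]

<e,t>

[Mia introduced]: introduced is <t,<<t,s>,<e,<<t,t>,<e,t>>>>>, Mia is t; result <<t,s>,<e,<<t,t>,<e,t>>>>.
[[Mia introduced] sleeps]: [Mia introduced] is <<t,s>,<e,<<t,t>,<e,t>>>>, sleeps is <t,s>; result <e,<<t,t>,<e,t>>>.
[gave [[Mia introduced] sleeps]]: [[Mia introduced] sleeps] is <e,<<t,t>,<e,t>>>, gave is e; result <<t,t>,<e,t>>.
[allegedly Kai]: allegedly is <e,<t,t>>, Kai is e; result <t,t>.
[[gave [[Mia introduced] sleeps]] [allegedly Kai]]: [gave [[Mia introduced] sleeps]] is <<t,t>,<e,t>>, [allegedly Kai] is <t,t>; result <e,t>.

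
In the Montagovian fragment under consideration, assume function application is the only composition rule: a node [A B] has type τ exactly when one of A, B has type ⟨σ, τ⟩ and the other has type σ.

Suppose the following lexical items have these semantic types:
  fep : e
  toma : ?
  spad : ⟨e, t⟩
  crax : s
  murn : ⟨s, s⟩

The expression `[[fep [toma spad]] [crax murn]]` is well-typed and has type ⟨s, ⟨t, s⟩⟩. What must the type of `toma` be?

⟨⟨e, t⟩, ⟨e, ⟨s, ⟨s, ⟨t, s⟩⟩⟩⟩⟩

[[fep [toma spad]] [crax murn]] is required to be ⟨s, ⟨t, s⟩⟩. [crax murn] : s cannot yield ⟨s, ⟨t, s⟩⟩ as functor, so [fep [toma spad]] : ⟨s, ⟨s, ⟨t, s⟩⟩⟩.
[fep [toma spad]] is required to be ⟨s, ⟨s, ⟨t, s⟩⟩⟩. fep : e cannot yield ⟨s, ⟨s, ⟨t, s⟩⟩⟩ as functor, so [toma spad] : ⟨e, ⟨s, ⟨s, ⟨t, s⟩⟩⟩⟩.
[toma spad] is required to be ⟨e, ⟨s, ⟨s, ⟨t, s⟩⟩⟩⟩. spad : ⟨e, t⟩ cannot yield ⟨e, ⟨s, ⟨s, ⟨t, s⟩⟩⟩⟩ as functor, so toma : ⟨⟨e, t⟩, ⟨e, ⟨s, ⟨s, ⟨t, s⟩⟩⟩⟩⟩.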